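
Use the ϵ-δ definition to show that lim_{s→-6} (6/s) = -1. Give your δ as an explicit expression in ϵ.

δ = min(3, 3ϵ)

Suppose ϵ > 0. We seek δ > 0 such that 0 < |s + 6| < δ implies |6/s + 1| < ϵ.
|6/s + 1| = 6·|-6 − s|/(6·|s|) = 6|s + 6|/(6|s|).
Require δ ≤ 3 so that |s| > 6 − 3 = 3, hence 6|s| > 18.
Then |6/s + 1| < 6|s + 6|/18, which is < ϵ when |s + 6| < 3ϵ.
Take δ = min(3, 3ϵ). Then 0 < |s + 6| < δ gives both |s + 6| < 3 and |s + 6| < 3ϵ, so |6/s + 1| < ϵ.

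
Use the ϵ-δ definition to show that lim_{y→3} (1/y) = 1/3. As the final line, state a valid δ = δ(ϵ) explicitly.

δ = min(3/2, (9/2)ϵ)

Let ϵ > 0 be given. We seek δ > 0 such that 0 < |y − 3| < δ implies |1/y − (1/3)| < ϵ.
|1/y − (1/3)| = |3 − y|/(3·|y|) = |y − 3|/(3|y|).
Require δ ≤ 3/2 so that |y| > 3 − 3/2 = 3/2, hence 3|y| > 9/2.
Then |1/y − (1/3)| < |y − 3|/(9/2), which is < ϵ when |y − 3| < (9/2)ϵ.
Take δ = min(3/2, (9/2)ϵ). Then 0 < |y − 3| < δ gives both |y − 3| < 3/2 and |y − 3| < (9/2)ϵ, so |1/y − (1/3)| < ϵ.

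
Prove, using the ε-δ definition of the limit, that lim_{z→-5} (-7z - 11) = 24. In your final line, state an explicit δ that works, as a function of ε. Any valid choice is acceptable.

δ = ε/7

Fix ε > 0. We need δ > 0 so that 0 < |z + 5| < δ implies |(-7z - 11) − 24| < ε.
Since (-7z - 11) − 24 = -7(z + 5), we have |(-7z - 11) − 24| = 7|z + 5|.
Thus it suffices that |z + 5| < ε/7.
Take δ = ε/7. If 0 < |z + 5| < δ then |(-7z - 11) − 24| = 7|z + 5| < 7·(ε/7) = ε.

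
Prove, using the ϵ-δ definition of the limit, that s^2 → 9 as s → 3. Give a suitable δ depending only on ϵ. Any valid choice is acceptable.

Fix ϵ > 0. We seek δ > 0 with 0 < |s − 3| < δ ⇒ |s^2 − 9| < ϵ.
Factor: s^2 − 9 = (s − 3)(s + 3), so |s^2 − 9| = |s − 3|·|s + 3|.
Impose δ ≤ 2 so that |s| < 5; then |s + 3| ≤ 8.
Hence |s^2 − 9| ≤ 8|s − 3|, which is < ϵ once |s − 3| < ϵ/8.
Take δ = min(2, ϵ/8). If 0 < |s − 3| < δ then both bounds hold and |s^2 − 9| ≤ 8|s − 3| < 8·(ϵ/8) = ϵ.

δ = min(2, ϵ/8)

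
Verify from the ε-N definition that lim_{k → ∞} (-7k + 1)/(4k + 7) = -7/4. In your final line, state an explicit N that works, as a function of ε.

N = (53/16)/ε

Let ε > 0 be given. For k ≥ 1, |(-7k + 1)/(4k + 7) + 7/4| = |53|/(4(4k + 7)) = 53/(4(4k + 7)).
Since 4k + 7 ≥ 4k for k ≥ 1, this is ≤ 53/(4·4k) = (53/16)/k.
So |(-7k + 1)/(4k + 7) + 7/4| < ε whenever k > (53/16)/ε.
Take N = (53/16)/ε. If k > N then |(-7k + 1)/(4k + 7) + 7/4| ≤ (53/16)/k < ε.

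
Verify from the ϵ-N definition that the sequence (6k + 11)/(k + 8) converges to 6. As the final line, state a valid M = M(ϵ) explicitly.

Let ϵ > 0 be given. For k ≥ 1, |(6k + 11)/(k + 8) − 6| = |-37|/((k + 8)) = 37/((k + 8)).
Since k + 8 ≥ k for k ≥ 1, this is ≤ 37/(k) = 37/k.
So |(6k + 11)/(k + 8) − 6| < ϵ whenever k > 37/ϵ.
Take M = 37/ϵ. If k > M then |(6k + 11)/(k + 8) − 6| ≤ 37/k < ϵ.

M = 37/ϵ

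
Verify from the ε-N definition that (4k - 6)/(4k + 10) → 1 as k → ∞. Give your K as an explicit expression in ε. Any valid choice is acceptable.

Let ε > 0. For k ≥ 1, |(4k - 6)/(4k + 10) − 1| = |-64|/(4(4k + 10)) = 64/(4(4k + 10)).
Since 4k + 10 ≥ 4k for k ≥ 1, this is ≤ 64/(4·4k) = 4/k.
So |(4k - 6)/(4k + 10) − 1| < ε whenever k > 4/ε.
Take K = 4/ε. If k > K then |(4k - 6)/(4k + 10) − 1| ≤ 4/k < ε.

K = 4/ε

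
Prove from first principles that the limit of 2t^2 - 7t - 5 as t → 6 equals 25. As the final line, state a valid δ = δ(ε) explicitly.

δ = min(2, ε/21)

Let ε > 0 be given. We want δ > 0 such that 0 < |t − 6| < δ implies |(2t^2 - 7t - 5) − 25| < ε.
(2t^2 - 7t - 5) − 25 = 2t^2 - 7t - 30 = (t − 6)(2t + 5).
So |(2t^2 - 7t - 5) − 25| = |t − 6|·|2t + 5|.
Require δ ≤ 2. Then |t − 6| < 2 gives |t| < 8, and by the triangle inequality |2t + 5| ≤ 2·8 + 5 = 21.
Hence |(2t^2 - 7t - 5) − 25| ≤ 21|t − 6| < ε provided |t − 6| < ε/21.
Take δ = min(2, ε/21). Then 0 < |t − 6| < δ gives both |t − 6| < 2 and |t − 6| < ε/21, so |(2t^2 - 7t - 5) − 25| < ε.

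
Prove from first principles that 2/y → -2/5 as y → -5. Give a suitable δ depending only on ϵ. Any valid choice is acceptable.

δ = min(5/2, (25/4)ϵ)

Let ϵ > 0 be given. We seek δ > 0 such that 0 < |y + 5| < δ implies |2/y + 2/5| < ϵ.
|2/y + 2/5| = 2·|-5 − y|/(5·|y|) = 2|y + 5|/(5|y|).
Restrict δ ≤ 5/2. Then |y + 5| < 5/2 gives |y| > 5/2, so 5|y| > 25/2.
Then |2/y + 2/5| < 2|y + 5|/(25/2), which is < ϵ when |y + 5| < (25/4)ϵ.
Take δ = min(5/2, (25/4)ϵ). Then 0 < |y + 5| < δ gives both |y + 5| < 5/2 and |y + 5| < (25/4)ϵ, so |2/y + 2/5| < ϵ.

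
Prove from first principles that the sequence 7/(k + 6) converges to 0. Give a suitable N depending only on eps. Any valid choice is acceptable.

Let eps > 0 be given. For k ≥ 1, |7/(k + 6) − 0| = 7/(k + 6) ≤ 7/k.
We need 7/k < eps, i.e. k > 7/eps.
Take N = 7/eps. If k > N then |7/(k + 6)| ≤ 7/k < eps.

N = 7/eps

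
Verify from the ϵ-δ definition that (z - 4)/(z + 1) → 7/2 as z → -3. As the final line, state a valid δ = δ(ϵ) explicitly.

δ = min(1, (2/5)ϵ)

Suppose ϵ > 0. We want δ > 0 with 0 < |z + 3| < δ ⇒ |(z - 4)/(z + 1) − (7/2)| < ϵ.
Combining over a common denominator, (z - 4)/(z + 1) − (7/2) = [(z - 4)·(-2) − (-7)·(z + 1)] / [(-2)·(z + 1)] = 5(z + 3) / ((-2)(z + 1)).
So |(z - 4)/(z + 1) − (7/2)| = 5|z + 3| / (2·|z + 1|).
Require δ ≤ 1, so |z + 1| ≥ |-2| − |z + 3| > 2 − 1 = 1.
Hence |(z - 4)/(z + 1) − (7/2)| < 5|z + 3|/(2·1) = (5/2)|z + 3|, which is < ϵ once |z + 3| < (2/5)ϵ.
Take δ = min(1, (2/5)ϵ). Then 0 < |z + 3| < δ forces both bounds, so |(z - 4)/(z + 1) − (7/2)| < ϵ.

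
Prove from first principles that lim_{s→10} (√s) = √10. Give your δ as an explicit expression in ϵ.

δ = min(10, √10·ϵ)

Let ϵ > 0 be given. We want δ > 0 such that 0 < |s − 10| < δ implies |√s − √10| < ϵ.
Rationalise: √s − √10 = (s − 10)/(√s + √10), so |√s − √10| = |s − 10|/(√s + √10).
Restrict δ ≤ 10 so that |s − 10| < 10 forces s > 0, and then √s + √10 > √10.
Hence |√s − √10| < |s − 10|/√10, which is < ϵ once |s − 10| < √10·ϵ.
Take δ = min(10, √10·ϵ). If 0 < |s − 10| < δ then s > 0 and |√s − √10| < |s − 10|/√10 < ϵ.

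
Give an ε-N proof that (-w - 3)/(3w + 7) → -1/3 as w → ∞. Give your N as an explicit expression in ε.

Let ε > 0 be given. We seek N > 0 such that w > N implies |(-w - 3)/(3w + 7) + 1/3| < ε.
(-w - 3)/(3w + 7) + 1/3 = (3(-w - 3) − (-1)(3w + 7)) / (3(3w + 7)) = -2/(3(3w + 7)).
For w > 0 we have 3w + 7 > 3w, so |(-w - 3)/(3w + 7) + 1/3| = 2/(3(3w + 7)) < 2/(3·3w) = (2/9)/w.
Thus |(-w - 3)/(3w + 7) + 1/3| < ε whenever w > (2/9)/ε.
Take N = (2/9)/ε. If w > N then |(-w - 3)/(3w + 7) + 1/3| < (2/9)/w < ε.

N = (2/9)/ε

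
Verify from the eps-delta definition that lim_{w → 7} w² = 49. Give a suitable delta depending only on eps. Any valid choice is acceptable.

delta = min(2, eps/16)

Fix eps > 0. We seek delta > 0 with 0 < |w − 7| < delta ⇒ |w² − 49| < eps.
Factor: w² − 49 = (w − 7)(w + 7), so |w² − 49| = |w − 7|·|w + 7|.
Impose delta ≤ 2 so that |w| < 9; then |w + 7| ≤ 16.
Hence |w² − 49| ≤ 16|w − 7|, which is < eps once |w − 7| < eps/16.
Take delta = min(2, eps/16). If 0 < |w − 7| < delta then both bounds hold and |w² − 49| ≤ 16|w − 7| < 16·(eps/16) = eps.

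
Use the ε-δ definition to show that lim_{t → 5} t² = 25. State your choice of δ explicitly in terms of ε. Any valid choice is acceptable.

δ = min(2, ε/12)

Fix ε > 0. We seek δ > 0 with 0 < |t − 5| < δ ⇒ |t² − 25| < ε.
Factor: t² − 25 = (t − 5)(t + 5), so |t² − 25| = |t − 5|·|t + 5|.
Restrict δ ≤ 2. Then |t − 5| < 2 gives |t| < 7, so by the triangle inequality |t + 5| ≤ 7 + 5 = 12.
Hence |t² − 25| ≤ 12|t − 5|, which is < ε once |t − 5| < ε/12.
Take δ = min(2, ε/12). If 0 < |t − 5| < δ then both bounds hold and |t² − 25| ≤ 12|t − 5| < 12·(ε/12) = ε.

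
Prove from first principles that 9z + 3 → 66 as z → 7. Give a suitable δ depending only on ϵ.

Suppose ϵ > 0. We need δ > 0 so that 0 < |z − 7| < δ implies |(9z + 3) − 66| < ϵ.
|(9z + 3) − 66| = |9z - 63| = 9|z − 7|.
Thus it suffices that |z − 7| < ϵ/9.
Take δ = ϵ/9. If 0 < |z − 7| < δ then |(9z + 3) − 66| = 9|z − 7| < 9·(ϵ/9) = ϵ.

δ = ϵ/9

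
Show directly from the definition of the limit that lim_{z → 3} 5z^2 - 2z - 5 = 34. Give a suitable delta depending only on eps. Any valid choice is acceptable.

Let eps > 0. We want delta > 0 such that 0 < |z − 3| < delta implies |(5z^2 - 2z - 5) − 34| < eps.
(5z^2 - 2z - 5) − 34 = 5z^2 - 2z - 39 = (z − 3)(5z + 13).
So |(5z^2 - 2z - 5) − 34| = |z − 3|·|5z + 13|.
Assume first that |z − 3| < 1, so |z| < 4. Then |5z + 13| ≤ 5·4 + 13 = 33.
Hence |(5z^2 - 2z - 5) − 34| ≤ 33|z − 3| < eps provided |z − 3| < eps/33.
Choosing delta = min(1, eps/33) ensures both conditions, hence |(5z^2 - 2z - 5) − 34| < eps.

delta = min(1, eps/33)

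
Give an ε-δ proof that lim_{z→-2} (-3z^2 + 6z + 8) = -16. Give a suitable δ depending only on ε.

δ = min(2, ε/24)

Fix ε > 0. We want δ > 0 such that 0 < |z + 2| < δ implies |(-3z^2 + 6z + 8) + 16| < ε.
(-3z^2 + 6z + 8) + 16 = -3z^2 + 6z + 24 = (z + 2)(-3z + 12).
So |(-3z^2 + 6z + 8) + 16| = |z + 2|·|-3z + 12|.
Require δ ≤ 2. Then |z + 2| < 2 gives |z| < 4, and by the triangle inequality |-3z + 12| ≤ 3·4 + 12 = 24.
Hence |(-3z^2 + 6z + 8) + 16| ≤ 24|z + 2| < ε provided |z + 2| < ε/24.
Choosing δ = min(2, ε/24) ensures both conditions, hence |(-3z^2 + 6z + 8) + 16| < ε.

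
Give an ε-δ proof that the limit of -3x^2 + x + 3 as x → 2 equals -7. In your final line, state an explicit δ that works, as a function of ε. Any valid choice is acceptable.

Suppose ε > 0. We want δ > 0 such that 0 < |x − 2| < δ implies |(-3x^2 + x + 3) + 7| < ε.
(-3x^2 + x + 3) + 7 = -3x^2 + x + 10 = (x − 2)(-3x - 5).
So |(-3x^2 + x + 3) + 7| = |x − 2|·|-3x - 5|.
Require δ ≤ 1. Then |x − 2| < 1 gives |x| < 3, and by the triangle inequality |-3x - 5| ≤ 3·3 + 5 = 14.
Hence |(-3x^2 + x + 3) + 7| ≤ 14|x − 2| < ε provided |x − 2| < ε/14.
Take δ = min(1, ε/14). Then 0 < |x − 2| < δ gives both |x − 2| < 1 and |x − 2| < ε/14, so |(-3x^2 + x + 3) + 7| < ε.

δ = min(1, ε/14)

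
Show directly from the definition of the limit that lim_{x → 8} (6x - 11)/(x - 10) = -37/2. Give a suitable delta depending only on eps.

Let eps > 0. We want delta > 0 with 0 < |x − 8| < delta ⇒ |(6x - 11)/(x - 10) + 37/2| < eps.
Combining over a common denominator, (6x - 11)/(x - 10) + 37/2 = [(6x - 11)·(-2) − 37·(x - 10)] / [(-2)·(x - 10)] = -49(x − 8) / ((-2)(x - 10)).
So |(6x - 11)/(x - 10) + 37/2| = 49|x − 8| / (2·|x − 10|).
Require delta ≤ 1, so |x − 10| ≥ |-2| − |x − 8| > 2 − 1 = 1.
Hence |(6x - 11)/(x - 10) + 37/2| < 49|x − 8|/(2·1) = (49/2)|x − 8|, which is < eps once |x − 8| < (2/49)eps.
Take delta = min(1, (2/49)eps). Then 0 < |x − 8| < delta forces both bounds, so |(6x - 11)/(x - 10) + 37/2| < eps.

delta = min(1, (2/49)eps)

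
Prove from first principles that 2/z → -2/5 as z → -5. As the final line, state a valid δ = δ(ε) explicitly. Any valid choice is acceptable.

δ = min(5/2, (25/4)ε)

Let ε > 0. We seek δ > 0 such that 0 < |z + 5| < δ implies |2/z + 2/5| < ε.
|2/z + 2/5| = 2·|-5 − z|/(5·|z|) = 2|z + 5|/(5|z|).
Restrict δ ≤ 5/2. Then |z + 5| < 5/2 gives |z| > 5/2, so 5|z| > 25/2.
Then |2/z + 2/5| < 2|z + 5|/(25/2), which is < ε when |z + 5| < (25/4)ε.
Take δ = min(5/2, (25/4)ε). Then 0 < |z + 5| < δ gives both |z + 5| < 5/2 and |z + 5| < (25/4)ε, so |2/z + 2/5| < ε.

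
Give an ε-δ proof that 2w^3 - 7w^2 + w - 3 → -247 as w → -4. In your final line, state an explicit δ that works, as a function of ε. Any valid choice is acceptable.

δ = min(1, ε/186)

Let ε > 0 be given. We want δ > 0 such that 0 < |w + 4| < δ implies |(2w^3 - 7w^2 + w - 3) + 247| < ε.
(2w^3 - 7w^2 + w - 3) + 247 = 2w^3 - 7w^2 + w + 244 = (w + 4)(2w^2 - 15w + 61).
So |(2w^3 - 7w^2 + w - 3) + 247| = |w + 4|·|2w^2 - 15w + 61|.
Require δ ≤ 1. Then |w + 4| < 1 gives |w| < 5, and by the triangle inequality |2w^2 - 15w + 61| ≤ 2·5^2 + 15·5 + 61 = 186.
Hence |(2w^3 - 7w^2 + w - 3) + 247| ≤ 186|w + 4| < ε provided |w + 4| < ε/186.
Take δ = min(1, ε/186). Then 0 < |w + 4| < δ gives both |w + 4| < 1 and |w + 4| < ε/186, so |(2w^3 - 7w^2 + w - 3) + 247| < ε.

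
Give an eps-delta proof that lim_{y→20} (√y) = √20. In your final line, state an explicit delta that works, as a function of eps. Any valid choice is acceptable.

delta = min(20, √20·eps)

Let eps > 0. We want delta > 0 such that 0 < |y − 20| < delta implies |√y − √20| < eps.
Multiplying by the conjugate, |√y − √20| = |y − 20|/(√y + √20).
Restrict delta ≤ 20 so that |y − 20| < 20 forces y > 0, and then √y + √20 > √20.
Hence |√y − √20| < |y − 20|/√20, which is < eps once |y − 20| < √20·eps.
Take delta = min(20, √20·eps). If 0 < |y − 20| < delta then y > 0 and |√y − √20| < |y − 20|/√20 < eps.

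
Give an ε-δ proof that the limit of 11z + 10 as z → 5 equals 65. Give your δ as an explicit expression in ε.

δ = ε/11

Fix ε > 0. We need δ > 0 so that 0 < |z − 5| < δ implies |(11z + 10) − 65| < ε.
Since (11z + 10) − 65 = 11(z − 5), we have |(11z + 10) − 65| = 11|z − 5|.
Thus it suffices that |z − 5| < ε/11.
Choosing δ = ε/11 gives |(11z + 10) − 65| = 11|z − 5| < ε whenever |z − 5| < δ.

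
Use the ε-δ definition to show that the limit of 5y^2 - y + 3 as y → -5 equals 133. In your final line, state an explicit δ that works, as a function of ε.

Let ε > 0 be given. We want δ > 0 such that 0 < |y + 5| < δ implies |(5y^2 - y + 3) − 133| < ε.
(5y^2 - y + 3) − 133 = 5y^2 - y - 130 = (y + 5)(5y - 26).
So |(5y^2 - y + 3) − 133| = |y + 5|·|5y - 26|.
Assume first that |y + 5| < 1, so |y| < 6. Then |5y - 26| ≤ 5·6 + 26 = 56.
Hence |(5y^2 - y + 3) − 133| ≤ 56|y + 5| < ε provided |y + 5| < ε/56.
Take δ = min(1, ε/56). Then 0 < |y + 5| < δ gives both |y + 5| < 1 and |y + 5| < ε/56, so |(5y^2 - y + 3) − 133| < ε.

δ = min(1, ε/56)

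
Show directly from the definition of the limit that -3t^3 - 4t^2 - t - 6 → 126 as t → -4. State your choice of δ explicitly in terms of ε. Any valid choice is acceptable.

δ = min(1, ε/148)

Suppose ε > 0. We want δ > 0 such that 0 < |t + 4| < δ implies |(-3t^3 - 4t^2 - t - 6) − 126| < ε.
(-3t^3 - 4t^2 - t - 6) − 126 = -3t^3 - 4t^2 - t - 132 = (t + 4)(-3t^2 + 8t - 33).
So |(-3t^3 - 4t^2 - t - 6) − 126| = |t + 4|·|-3t^2 + 8t - 33|.
Assume first that |t + 4| < 1, so |t| < 5. Then |-3t^2 + 8t - 33| ≤ 3·5^2 + 8·5 + 33 = 148.
Hence |(-3t^3 - 4t^2 - t - 6) − 126| ≤ 148|t + 4| < ε provided |t + 4| < ε/148.
Take δ = min(1, ε/148). Then 0 < |t + 4| < δ gives both |t + 4| < 1 and |t + 4| < ε/148, so |(-3t^3 - 4t^2 - t - 6) − 126| < ε.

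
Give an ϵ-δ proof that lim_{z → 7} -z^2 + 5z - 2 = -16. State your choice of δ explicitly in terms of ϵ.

δ = min(1, ϵ/10)

Suppose ϵ > 0. We want δ > 0 such that 0 < |z − 7| < δ implies |(-z^2 + 5z - 2) + 16| < ϵ.
(-z^2 + 5z - 2) + 16 = -z^2 + 5z + 14 = (z − 7)(-z - 2).
So |(-z^2 + 5z - 2) + 16| = |z − 7|·|-z - 2|.
Require δ ≤ 1. Then |z − 7| < 1 gives |z| < 8, and by the triangle inequality |-z - 2| ≤ 8 + 2 = 10.
Hence |(-z^2 + 5z - 2) + 16| ≤ 10|z − 7| < ϵ provided |z − 7| < ϵ/10.
Choosing δ = min(1, ϵ/10) ensures both conditions, hence |(-z^2 + 5z - 2) + 16| < ϵ.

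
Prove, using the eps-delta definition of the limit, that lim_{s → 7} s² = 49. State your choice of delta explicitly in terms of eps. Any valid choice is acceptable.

delta = min(2, eps/16)

Let eps > 0 be given. We seek delta > 0 with 0 < |s − 7| < delta ⇒ |s² − 49| < eps.
Factor: s² − 49 = (s − 7)(s + 7), so |s² − 49| = |s − 7|·|s + 7|.
Impose delta ≤ 2 so that |s| < 9; then |s + 7| ≤ 16.
Hence |s² − 49| ≤ 16|s − 7|, which is < eps once |s − 7| < eps/16.
Take delta = min(2, eps/16). If 0 < |s − 7| < delta then both bounds hold and |s² − 49| ≤ 16|s − 7| < 16·(eps/16) = eps.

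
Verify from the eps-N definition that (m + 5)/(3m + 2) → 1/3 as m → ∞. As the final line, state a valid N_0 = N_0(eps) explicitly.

N_0 = (13/9)/eps

Suppose eps > 0. For m ≥ 1, |(m + 5)/(3m + 2) − (1/3)| = |13|/(3(3m + 2)) = 13/(3(3m + 2)).
Since 3m + 2 ≥ 3m for m ≥ 1, this is ≤ 13/(3·3m) = (13/9)/m.
So |(m + 5)/(3m + 2) − (1/3)| < eps whenever m > (13/9)/eps.
Take N_0 = (13/9)/eps. If m > N_0 then |(m + 5)/(3m + 2) − (1/3)| ≤ (13/9)/m < eps.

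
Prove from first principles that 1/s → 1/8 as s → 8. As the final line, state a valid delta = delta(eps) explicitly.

delta = min(4, 32eps)

Fix eps > 0. We seek delta > 0 such that 0 < |s − 8| < delta implies |1/s − (1/8)| < eps.
|1/s − (1/8)| = |8 − s|/(8·|s|) = |s − 8|/(8|s|).
Restrict delta ≤ 4. Then |s − 8| < 4 gives |s| > 4, so 8|s| > 32.
Then |1/s − (1/8)| < |s − 8|/32, which is < eps when |s − 8| < 32eps.
Take delta = min(4, 32eps). Then 0 < |s − 8| < delta gives both |s − 8| < 4 and |s − 8| < 32eps, so |1/s − (1/8)| < eps.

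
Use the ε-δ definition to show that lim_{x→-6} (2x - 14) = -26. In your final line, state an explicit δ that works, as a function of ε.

δ = ε/2

Let ε > 0 be given. We need δ > 0 so that 0 < |x + 6| < δ implies |(2x - 14) + 26| < ε.
Since (2x - 14) + 26 = 2(x + 6), we have |(2x - 14) + 26| = 2|x + 6|.
Thus it suffices that |x + 6| < ε/2.
Take δ = ε/2. If 0 < |x + 6| < δ then |(2x - 14) + 26| = 2|x + 6| < 2·(ε/2) = ε.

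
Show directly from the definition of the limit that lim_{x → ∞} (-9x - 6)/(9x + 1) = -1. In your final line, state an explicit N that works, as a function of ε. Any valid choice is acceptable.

N = (5/9)/ε

Let ε > 0. We seek N > 0 such that x > N implies |(-9x - 6)/(9x + 1) + 1| < ε.
(-9x - 6)/(9x + 1) + 1 = (9(-9x - 6) − (-9)(9x + 1)) / (9(9x + 1)) = -45/(9(9x + 1)).
For x > 0 we have 9x + 1 > 9x, so |(-9x - 6)/(9x + 1) + 1| = 45/(9(9x + 1)) < 45/(9·9x) = (5/9)/x.
Thus |(-9x - 6)/(9x + 1) + 1| < ε whenever x > (5/9)/ε.
Take N = (5/9)/ε. If x > N then |(-9x - 6)/(9x + 1) + 1| < (5/9)/x < ε.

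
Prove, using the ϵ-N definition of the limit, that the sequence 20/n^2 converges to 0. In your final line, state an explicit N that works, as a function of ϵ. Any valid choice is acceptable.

Fix ϵ > 0. For n ≥ 1, |20/n^2 − 0| = 20/n^2.
20/n^2 < ϵ ⇔ n^2 > 20/ϵ ⇔ n > (20/ϵ)^{1/2}.
Take N = (20/ϵ)^{1/2}. Then n > N implies 20/n^2 < ϵ.

N = (20/ϵ)^{1/2}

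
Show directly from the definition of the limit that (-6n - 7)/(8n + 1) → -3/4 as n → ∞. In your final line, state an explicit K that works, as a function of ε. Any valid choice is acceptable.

Fix ε > 0. For n ≥ 1, |(-6n - 7)/(8n + 1) + 3/4| = |-50|/(8(8n + 1)) = 50/(8(8n + 1)).
Since 8n + 1 ≥ 8n for n ≥ 1, this is ≤ 50/(8·8n) = (25/32)/n.
So |(-6n - 7)/(8n + 1) + 3/4| < ε whenever n > (25/32)/ε.
Take K = (25/32)/ε. If n > K then |(-6n - 7)/(8n + 1) + 3/4| ≤ (25/32)/n < ε.

K = (25/32)/ε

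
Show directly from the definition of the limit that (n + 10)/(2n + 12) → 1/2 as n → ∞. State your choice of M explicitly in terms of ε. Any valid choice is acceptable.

M = 2/ε

Let ε > 0. For n ≥ 1, |(n + 10)/(2n + 12) − (1/2)| = |8|/(2(2n + 12)) = 8/(2(2n + 12)).
Since 2n + 12 ≥ 2n for n ≥ 1, this is ≤ 8/(2·2n) = 2/n.
So |(n + 10)/(2n + 12) − (1/2)| < ε whenever n > 2/ε.
Take M = 2/ε. If n > M then |(n + 10)/(2n + 12) − (1/2)| ≤ 2/n < ε.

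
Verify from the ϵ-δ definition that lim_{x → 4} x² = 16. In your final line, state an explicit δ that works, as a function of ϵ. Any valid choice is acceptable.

Suppose ϵ > 0. We seek δ > 0 with 0 < |x − 4| < δ ⇒ |x² − 16| < ϵ.
Factor: x² − 16 = (x − 4)(x + 4), so |x² − 16| = |x − 4|·|x + 4|.
Impose δ ≤ 2 so that |x| < 6; then |x + 4| ≤ 10.
Hence |x² − 16| ≤ 10|x − 4|, which is < ϵ once |x − 4| < ϵ/10.
Take δ = min(2, ϵ/10). If 0 < |x − 4| < δ then both bounds hold and |x² − 16| ≤ 10|x − 4| < 10·(ϵ/10) = ϵ.

δ = min(2, ϵ/10)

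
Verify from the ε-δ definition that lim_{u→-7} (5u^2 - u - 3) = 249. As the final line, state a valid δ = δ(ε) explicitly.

Let ε > 0. We want δ > 0 such that 0 < |u + 7| < δ implies |(5u^2 - u - 3) − 249| < ε.
(5u^2 - u - 3) − 249 = 5u^2 - u - 252 = (u + 7)(5u - 36).
So |(5u^2 - u - 3) − 249| = |u + 7|·|5u - 36|.
Require δ ≤ 1. Then |u + 7| < 1 gives |u| < 8, and by the triangle inequality |5u - 36| ≤ 5·8 + 36 = 76.
Hence |(5u^2 - u - 3) − 249| ≤ 76|u + 7| < ε provided |u + 7| < ε/76.
Take δ = min(1, ε/76). Then 0 < |u + 7| < δ gives both |u + 7| < 1 and |u + 7| < ε/76, so |(5u^2 - u - 3) − 249| < ε.

δ = min(1, ε/76)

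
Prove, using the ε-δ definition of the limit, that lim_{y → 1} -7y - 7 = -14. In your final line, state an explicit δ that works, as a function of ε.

Fix ε > 0. We need δ > 0 so that 0 < |y − 1| < δ implies |(-7y - 7) + 14| < ε.
|(-7y - 7) + 14| = |-7y + 7| = 7|y − 1|.
Thus it suffices that |y − 1| < ε/7.
Choosing δ = ε/7 gives |(-7y - 7) + 14| = 7|y − 1| < ε whenever |y − 1| < δ.

δ = ε/7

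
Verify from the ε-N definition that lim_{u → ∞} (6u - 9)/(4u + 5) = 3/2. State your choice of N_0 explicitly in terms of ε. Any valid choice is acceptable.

N_0 = (33/8)/ε

Suppose ε > 0. We seek N_0 > 0 such that u > N_0 implies |(6u - 9)/(4u + 5) − (3/2)| < ε.
(6u - 9)/(4u + 5) − (3/2) = (4(6u - 9) − 6(4u + 5)) / (4(4u + 5)) = -66/(4(4u + 5)).
For u > 0 we have 4u + 5 > 4u, so |(6u - 9)/(4u + 5) − (3/2)| = 66/(4(4u + 5)) < 66/(4·4u) = (33/8)/u.
Thus |(6u - 9)/(4u + 5) − (3/2)| < ε whenever u > (33/8)/ε.
Take N_0 = (33/8)/ε. If u > N_0 then |(6u - 9)/(4u + 5) − (3/2)| < (33/8)/u < ε.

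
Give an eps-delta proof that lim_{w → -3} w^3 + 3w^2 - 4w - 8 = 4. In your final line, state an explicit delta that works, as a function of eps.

Let eps > 0 be given. We want delta > 0 such that 0 < |w + 3| < delta implies |(w^3 + 3w^2 - 4w - 8) − 4| < eps.
(w^3 + 3w^2 - 4w - 8) − 4 = w^3 + 3w^2 - 4w - 12 = (w + 3)(w^2 - 4).
So |(w^3 + 3w^2 - 4w - 8) − 4| = |w + 3|·|w^2 - 4|.
Assume first that |w + 3| < 2, so |w| < 5. Then |w^2 - 4| ≤ 5^2 + 4 = 29.
Hence |(w^3 + 3w^2 - 4w - 8) − 4| ≤ 29|w + 3| < eps provided |w + 3| < eps/29.
Take delta = min(2, eps/29). Then 0 < |w + 3| < delta gives both |w + 3| < 2 and |w + 3| < eps/29, so |(w^3 + 3w^2 - 4w - 8) − 4| < eps.

delta = min(2, eps/29)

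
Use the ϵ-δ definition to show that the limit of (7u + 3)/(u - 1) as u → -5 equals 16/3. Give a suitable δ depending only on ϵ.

Let ϵ > 0 be given. We want δ > 0 with 0 < |u + 5| < δ ⇒ |(7u + 3)/(u - 1) − (16/3)| < ϵ.
Combining over a common denominator, (7u + 3)/(u - 1) − (16/3) = [(7u + 3)·(-6) − (-32)·(u - 1)] / [(-6)·(u - 1)] = -10(u + 5) / ((-6)(u - 1)).
So |(7u + 3)/(u - 1) − (16/3)| = 10|u + 5| / (6·|u − 1|).
Restrict δ ≤ 3. Then |u + 5| < 3 gives |u − 1| = |(u + 5) + (-6)| ≥ 6 − 3 = 3.
Hence |(7u + 3)/(u - 1) − (16/3)| < 10|u + 5|/(6·3) = (5/9)|u + 5|, which is < ϵ once |u + 5| < (9/5)ϵ.
Take δ = min(3, (9/5)ϵ). Then 0 < |u + 5| < δ forces both bounds, so |(7u + 3)/(u - 1) − (16/3)| < ϵ.

δ = min(3, (9/5)ϵ)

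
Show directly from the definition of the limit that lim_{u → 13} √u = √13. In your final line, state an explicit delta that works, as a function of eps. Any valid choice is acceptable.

Suppose eps > 0. We want delta > 0 such that 0 < |u − 13| < delta implies |√u − √13| < eps.
Rationalise: √u − √13 = (u − 13)/(√u + √13), so |√u − √13| = |u − 13|/(√u + √13).
Restrict delta ≤ 13 so that |u − 13| < 13 forces u > 0, and then √u + √13 > √13.
Hence |√u − √13| < |u − 13|/√13, which is < eps once |u − 13| < √13·eps.
Take delta = min(13, √13·eps). If 0 < |u − 13| < delta then u > 0 and |√u − √13| < |u − 13|/√13 < eps.

delta = min(13, √13·eps)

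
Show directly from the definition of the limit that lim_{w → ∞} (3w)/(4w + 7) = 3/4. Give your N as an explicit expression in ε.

N = (21/16)/ε

Fix ε > 0. We seek N > 0 such that w > N implies |(3w)/(4w + 7) − (3/4)| < ε.
(3w)/(4w + 7) − (3/4) = (4(3w) − 3(4w + 7)) / (4(4w + 7)) = -21/(4(4w + 7)).
For w > 0 we have 4w + 7 > 4w, so |(3w)/(4w + 7) − (3/4)| = 21/(4(4w + 7)) < 21/(4·4w) = (21/16)/w.
Thus |(3w)/(4w + 7) − (3/4)| < ε whenever w > (21/16)/ε.
Take N = (21/16)/ε. If w > N then |(3w)/(4w + 7) − (3/4)| < (21/16)/w < ε.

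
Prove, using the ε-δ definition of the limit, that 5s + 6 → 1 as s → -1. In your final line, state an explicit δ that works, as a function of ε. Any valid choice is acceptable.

δ = ε/5

Let ε > 0 be given. We need δ > 0 so that 0 < |s + 1| < δ implies |(5s + 6) − 1| < ε.
|(5s + 6) − 1| = |5s + 5| = 5|s + 1|.
So 5|s + 1| < ε exactly when |s + 1| < ε/5.
Choosing δ = ε/5 gives |(5s + 6) − 1| = 5|s + 1| < ε whenever |s + 1| < δ.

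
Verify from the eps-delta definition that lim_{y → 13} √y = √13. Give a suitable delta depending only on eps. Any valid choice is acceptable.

delta = min(13, √13·eps)

Fix eps > 0. We want delta > 0 such that 0 < |y − 13| < delta implies |√y − √13| < eps.
Rationalise: √y − √13 = (y − 13)/(√y + √13), so |√y − √13| = |y − 13|/(√y + √13).
Restrict delta ≤ 13 so that |y − 13| < 13 forces y > 0, and then √y + √13 > √13.
Hence |√y − √13| < |y − 13|/√13, which is < eps once |y − 13| < √13·eps.
Take delta = min(13, √13·eps). If 0 < |y − 13| < delta then y > 0 and |√y − √13| < |y − 13|/√13 < eps.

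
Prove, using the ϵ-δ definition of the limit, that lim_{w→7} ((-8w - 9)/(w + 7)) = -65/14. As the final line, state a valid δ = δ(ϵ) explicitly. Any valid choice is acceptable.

δ = min(7, (98/47)ϵ)

Let ϵ > 0. We want δ > 0 with 0 < |w − 7| < δ ⇒ |(-8w - 9)/(w + 7) + 65/14| < ϵ.
Combining over a common denominator, (-8w - 9)/(w + 7) + 65/14 = [(-8w - 9)·14 − (-65)·(w + 7)] / [14·(w + 7)] = -47(w − 7) / (14(w + 7)).
So |(-8w - 9)/(w + 7) + 65/14| = 47|w − 7| / (14·|w + 7|).
Require δ ≤ 7, so |w + 7| ≥ |14| − |w − 7| > 14 − 7 = 7.
Hence |(-8w - 9)/(w + 7) + 65/14| < 47|w − 7|/(14·7) = (47/98)|w − 7|, which is < ϵ once |w − 7| < (98/47)ϵ.
Take δ = min(7, (98/47)ϵ). Then 0 < |w − 7| < δ forces both bounds, so |(-8w - 9)/(w + 7) + 65/14| < ϵ.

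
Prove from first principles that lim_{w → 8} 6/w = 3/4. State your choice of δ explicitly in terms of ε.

δ = min(4, (16/3)ε)

Fix ε > 0. We seek δ > 0 such that 0 < |w − 8| < δ implies |6/w − (3/4)| < ε.
|6/w − (3/4)| = 6·|8 − w|/(8·|w|) = 6|w − 8|/(8|w|).
Restrict δ ≤ 4. Then |w − 8| < 4 gives |w| > 4, so 8|w| > 32.
Then |6/w − (3/4)| < 6|w − 8|/32, which is < ε when |w − 8| < (16/3)ε.
Take δ = min(4, (16/3)ε). Then 0 < |w − 8| < δ gives both |w − 8| < 4 and |w − 8| < (16/3)ε, so |6/w − (3/4)| < ε.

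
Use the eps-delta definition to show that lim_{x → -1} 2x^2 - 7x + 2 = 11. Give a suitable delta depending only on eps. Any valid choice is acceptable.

delta = min(1, eps/13)

Let eps > 0 be given. We want delta > 0 such that 0 < |x + 1| < delta implies |(2x^2 - 7x + 2) − 11| < eps.
(2x^2 - 7x + 2) − 11 = 2x^2 - 7x - 9 = (x + 1)(2x - 9).
So |(2x^2 - 7x + 2) − 11| = |x + 1|·|2x - 9|.
Require delta ≤ 1. Then |x + 1| < 1 gives |x| < 2, and by the triangle inequality |2x - 9| ≤ 2·2 + 9 = 13.
Hence |(2x^2 - 7x + 2) − 11| ≤ 13|x + 1| < eps provided |x + 1| < eps/13.
Choosing delta = min(1, eps/13) ensures both conditions, hence |(2x^2 - 7x + 2) − 11| < eps.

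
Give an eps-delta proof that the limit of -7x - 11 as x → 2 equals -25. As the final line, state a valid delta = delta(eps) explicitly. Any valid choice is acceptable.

Fix eps > 0. We need delta > 0 so that 0 < |x − 2| < delta implies |(-7x - 11) + 25| < eps.
Since (-7x - 11) + 25 = -7(x − 2), we have |(-7x - 11) + 25| = 7|x − 2|.
So 7|x − 2| < eps exactly when |x − 2| < eps/7.
Choosing delta = eps/7 gives |(-7x - 11) + 25| = 7|x − 2| < eps whenever |x − 2| < delta.

delta = eps/7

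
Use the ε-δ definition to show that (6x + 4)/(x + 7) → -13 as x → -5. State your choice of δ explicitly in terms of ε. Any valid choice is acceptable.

Let ε > 0. We want δ > 0 with 0 < |x + 5| < δ ⇒ |(6x + 4)/(x + 7) + 13| < ε.
Combining over a common denominator, (6x + 4)/(x + 7) + 13 = [(6x + 4)·2 − (-26)·(x + 7)] / [2·(x + 7)] = 38(x + 5) / (2(x + 7)).
So |(6x + 4)/(x + 7) + 13| = 38|x + 5| / (2·|x + 7|).
Require δ ≤ 1, so |x + 7| ≥ |2| − |x + 5| > 2 − 1 = 1.
Hence |(6x + 4)/(x + 7) + 13| < 38|x + 5|/(2·1) = 19|x + 5|, which is < ε once |x + 5| < (1/19)ε.
Take δ = min(1, (1/19)ε). Then 0 < |x + 5| < δ forces both bounds, so |(6x + 4)/(x + 7) + 13| < ε.

δ = min(1, (1/19)ε)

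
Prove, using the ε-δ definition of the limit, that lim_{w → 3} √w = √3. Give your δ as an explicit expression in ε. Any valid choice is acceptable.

δ = min(3, √3·ε)

Suppose ε > 0. We want δ > 0 such that 0 < |w − 3| < δ implies |√w − √3| < ε.
Rationalise: √w − √3 = (w − 3)/(√w + √3), so |√w − √3| = |w − 3|/(√w + √3).
Restrict δ ≤ 3 so that |w − 3| < 3 forces w > 0, and then √w + √3 > √3.
Hence |√w − √3| < |w − 3|/√3, which is < ε once |w − 3| < √3·ε.
Take δ = min(3, √3·ε). If 0 < |w − 3| < δ then w > 0 and |√w − √3| < |w − 3|/√3 < ε.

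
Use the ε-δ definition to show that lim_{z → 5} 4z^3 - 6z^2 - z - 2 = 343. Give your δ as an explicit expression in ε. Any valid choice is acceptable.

δ = min(2, ε/363)

Let ε > 0. We want δ > 0 such that 0 < |z − 5| < δ implies |(4z^3 - 6z^2 - z - 2) − 343| < ε.
(4z^3 - 6z^2 - z - 2) − 343 = 4z^3 - 6z^2 - z - 345 = (z − 5)(4z^2 + 14z + 69).
So |(4z^3 - 6z^2 - z - 2) − 343| = |z − 5|·|4z^2 + 14z + 69|.
Require δ ≤ 2. Then |z − 5| < 2 gives |z| < 7, and by the triangle inequality |4z^2 + 14z + 69| ≤ 4·7^2 + 14·7 + 69 = 363.
Hence |(4z^3 - 6z^2 - z - 2) − 343| ≤ 363|z − 5| < ε provided |z − 5| < ε/363.
Choosing δ = min(2, ε/363) ensures both conditions, hence |(4z^3 - 6z^2 - z - 2) − 343| < ε.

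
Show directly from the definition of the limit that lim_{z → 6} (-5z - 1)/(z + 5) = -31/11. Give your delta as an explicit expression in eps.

Let eps > 0. We want delta > 0 with 0 < |z − 6| < delta ⇒ |(-5z - 1)/(z + 5) + 31/11| < eps.
Combining over a common denominator, (-5z - 1)/(z + 5) + 31/11 = [(-5z - 1)·11 − (-31)·(z + 5)] / [11·(z + 5)] = -24(z − 6) / (11(z + 5)).
So |(-5z - 1)/(z + 5) + 31/11| = 24|z − 6| / (11·|z + 5|).
Restrict delta ≤ 11/2. Then |z − 6| < 11/2 gives |z + 5| = |(z − 6) + 11| ≥ 11 − 11/2 = 11/2.
Hence |(-5z - 1)/(z + 5) + 31/11| < 24|z − 6|/(11·(11/2)) = (48/121)|z − 6|, which is < eps once |z − 6| < (121/48)eps.
Take delta = min(11/2, (121/48)eps). Then 0 < |z − 6| < delta forces both bounds, so |(-5z - 1)/(z + 5) + 31/11| < eps.

delta = min(11/2, (121/48)eps)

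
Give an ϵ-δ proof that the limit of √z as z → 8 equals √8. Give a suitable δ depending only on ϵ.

δ = min(8, √8·ϵ)

Let ϵ > 0. We want δ > 0 such that 0 < |z − 8| < δ implies |√z − √8| < ϵ.
Multiplying by the conjugate, |√z − √8| = |z − 8|/(√z + √8).
Restrict δ ≤ 8 so that |z − 8| < 8 forces z > 0, and then √z + √8 > √8.
Hence |√z − √8| < |z − 8|/√8, which is < ϵ once |z − 8| < √8·ϵ.
Take δ = min(8, √8·ϵ). If 0 < |z − 8| < δ then z > 0 and |√z − √8| < |z − 8|/√8 < ϵ.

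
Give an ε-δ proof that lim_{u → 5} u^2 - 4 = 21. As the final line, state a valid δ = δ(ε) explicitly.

δ = min(2, ε/12)

Let ε > 0. We want δ > 0 such that 0 < |u − 5| < δ implies |(u^2 - 4) − 21| < ε.
(u^2 - 4) − 21 = u^2 - 25 = (u − 5)(u + 5).
So |(u^2 - 4) − 21| = |u − 5|·|u + 5|.
Assume first that |u − 5| < 2, so |u| < 7. Then |u + 5| ≤ 7 + 5 = 12.
Hence |(u^2 - 4) − 21| ≤ 12|u − 5| < ε provided |u − 5| < ε/12.
Choosing δ = min(2, ε/12) ensures both conditions, hence |(u^2 - 4) − 21| < ε.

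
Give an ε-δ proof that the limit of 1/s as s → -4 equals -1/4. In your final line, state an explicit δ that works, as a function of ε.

δ = min(2, 8ε)

Let ε > 0 be given. We seek δ > 0 such that 0 < |s + 4| < δ implies |1/s + 1/4| < ε.
|1/s + 1/4| = |-4 − s|/(4·|s|) = |s + 4|/(4|s|).
Require δ ≤ 2 so that |s| > 4 − 2 = 2, hence 4|s| > 8.
Then |1/s + 1/4| < |s + 4|/8, which is < ε when |s + 4| < 8ε.
Take δ = min(2, 8ε). Then 0 < |s + 4| < δ gives both |s + 4| < 2 and |s + 4| < 8ε, so |1/s + 1/4| < ε.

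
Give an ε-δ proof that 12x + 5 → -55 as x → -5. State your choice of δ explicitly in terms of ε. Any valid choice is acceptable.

Let ε > 0 be given. We need δ > 0 so that 0 < |x + 5| < δ implies |(12x + 5) + 55| < ε.
|(12x + 5) + 55| = |12x + 60| = 12|x + 5|.
Thus it suffices that |x + 5| < ε/12.
Take δ = ε/12. If 0 < |x + 5| < δ then |(12x + 5) + 55| = 12|x + 5| < 12·(ε/12) = ε.

δ = ε/12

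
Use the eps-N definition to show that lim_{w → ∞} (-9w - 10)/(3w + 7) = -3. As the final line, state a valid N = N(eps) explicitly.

N = (11/3)/eps

Let eps > 0 be given. We seek N > 0 such that w > N implies |(-9w - 10)/(3w + 7) + 3| < eps.
(-9w - 10)/(3w + 7) + 3 = (3(-9w - 10) − (-9)(3w + 7)) / (3(3w + 7)) = 33/(3(3w + 7)).
For w > 0 we have 3w + 7 > 3w, so |(-9w - 10)/(3w + 7) + 3| = 33/(3(3w + 7)) < 33/(3·3w) = (11/3)/w.
Thus |(-9w - 10)/(3w + 7) + 3| < eps whenever w > (11/3)/eps.
Take N = (11/3)/eps. If w > N then |(-9w - 10)/(3w + 7) + 3| < (11/3)/w < eps.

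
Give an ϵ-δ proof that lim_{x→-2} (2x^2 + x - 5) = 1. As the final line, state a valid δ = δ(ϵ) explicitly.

δ = min(2, ϵ/11)

Let ϵ > 0 be given. We want δ > 0 such that 0 < |x + 2| < δ implies |(2x^2 + x - 5) − 1| < ϵ.
(2x^2 + x - 5) − 1 = 2x^2 + x - 6 = (x + 2)(2x - 3).
So |(2x^2 + x - 5) − 1| = |x + 2|·|2x - 3|.
Require δ ≤ 2. Then |x + 2| < 2 gives |x| < 4, and by the triangle inequality |2x - 3| ≤ 2·4 + 3 = 11.
Hence |(2x^2 + x - 5) − 1| ≤ 11|x + 2| < ϵ provided |x + 2| < ϵ/11.
Take δ = min(2, ϵ/11). Then 0 < |x + 2| < δ gives both |x + 2| < 2 and |x + 2| < ϵ/11, so |(2x^2 + x - 5) − 1| < ϵ.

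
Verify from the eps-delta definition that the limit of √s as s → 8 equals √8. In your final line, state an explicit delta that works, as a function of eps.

Let eps > 0. We want delta > 0 such that 0 < |s − 8| < delta implies |√s − √8| < eps.
Multiplying by the conjugate, |√s − √8| = |s − 8|/(√s + √8).
Restrict delta ≤ 8 so that |s − 8| < 8 forces s > 0, and then √s + √8 > √8.
Hence |√s − √8| < |s − 8|/√8, which is < eps once |s − 8| < √8·eps.
Take delta = min(8, √8·eps). If 0 < |s − 8| < delta then s > 0 and |√s − √8| < |s − 8|/√8 < eps.

delta = min(8, √8·eps)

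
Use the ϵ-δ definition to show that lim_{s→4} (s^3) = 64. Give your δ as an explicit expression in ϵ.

Fix ϵ > 0. We seek δ > 0 with 0 < |s − 4| < δ ⇒ |s^3 − 64| < ϵ.
Factor: s^3 − 64 = (s − 4)(s^2 + 4s + 16), so |s^3 − 64| = |s − 4|·|s^2 + 4s + 16|.
Restrict δ ≤ 1. Then |s − 4| < 1 gives |s| < 5, so by the triangle inequality |s^2 + 4s + 16| ≤ 5^2 + 4·5 + 16 = 61.
Hence |s^3 − 64| ≤ 61|s − 4|, which is < ϵ once |s − 4| < ϵ/61.
Take δ = min(1, ϵ/61). If 0 < |s − 4| < δ then both bounds hold and |s^3 − 64| ≤ 61|s − 4| < 61·(ϵ/61) = ϵ.

δ = min(1, ϵ/61)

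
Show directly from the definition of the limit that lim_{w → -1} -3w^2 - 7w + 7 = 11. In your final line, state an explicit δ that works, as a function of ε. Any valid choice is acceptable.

δ = min(1, ε/10)

Fix ε > 0. We want δ > 0 such that 0 < |w + 1| < δ implies |(-3w^2 - 7w + 7) − 11| < ε.
(-3w^2 - 7w + 7) − 11 = -3w^2 - 7w - 4 = (w + 1)(-3w - 4).
So |(-3w^2 - 7w + 7) − 11| = |w + 1|·|-3w - 4|.
Assume first that |w + 1| < 1, so |w| < 2. Then |-3w - 4| ≤ 3·2 + 4 = 10.
Hence |(-3w^2 - 7w + 7) − 11| ≤ 10|w + 1| < ε provided |w + 1| < ε/10.
Choosing δ = min(1, ε/10) ensures both conditions, hence |(-3w^2 - 7w + 7) − 11| < ε.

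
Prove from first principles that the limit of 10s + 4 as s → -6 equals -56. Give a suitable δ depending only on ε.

δ = ε/10

Let ε > 0. We need δ > 0 so that 0 < |s + 6| < δ implies |(10s + 4) + 56| < ε.
|(10s + 4) + 56| = |10s + 60| = 10|s + 6|.
Thus it suffices that |s + 6| < ε/10.
Take δ = ε/10. If 0 < |s + 6| < δ then |(10s + 4) + 56| = 10|s + 6| < 10·(ε/10) = ε.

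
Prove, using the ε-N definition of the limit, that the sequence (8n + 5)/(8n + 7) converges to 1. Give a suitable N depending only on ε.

N = (1/4)/ε

Suppose ε > 0. For n ≥ 1, |(8n + 5)/(8n + 7) − 1| = |-16|/(8(8n + 7)) = 16/(8(8n + 7)).
Since 8n + 7 ≥ 8n for n ≥ 1, this is ≤ 16/(8·8n) = (1/4)/n.
So |(8n + 5)/(8n + 7) − 1| < ε whenever n > (1/4)/ε.
Take N = (1/4)/ε. If n > N then |(8n + 5)/(8n + 7) − 1| ≤ (1/4)/n < ε.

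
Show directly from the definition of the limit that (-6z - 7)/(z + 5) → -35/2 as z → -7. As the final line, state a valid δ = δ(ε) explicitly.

Suppose ε > 0. We want δ > 0 with 0 < |z + 7| < δ ⇒ |(-6z - 7)/(z + 5) + 35/2| < ε.
Combining over a common denominator, (-6z - 7)/(z + 5) + 35/2 = [(-6z - 7)·(-2) − 35·(z + 5)] / [(-2)·(z + 5)] = -23(z + 7) / ((-2)(z + 5)).
So |(-6z - 7)/(z + 5) + 35/2| = 23|z + 7| / (2·|z + 5|).
Restrict δ ≤ 1. Then |z + 7| < 1 gives |z + 5| = |(z + 7) + (-2)| ≥ 2 − 1 = 1.
Hence |(-6z - 7)/(z + 5) + 35/2| < 23|z + 7|/(2·1) = (23/2)|z + 7|, which is < ε once |z + 7| < (2/23)ε.
Take δ = min(1, (2/23)ε). Then 0 < |z + 7| < δ forces both bounds, so |(-6z - 7)/(z + 5) + 35/2| < ε.

δ = min(1, (2/23)ε)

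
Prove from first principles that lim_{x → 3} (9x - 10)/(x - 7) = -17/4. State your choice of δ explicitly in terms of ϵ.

Let ϵ > 0 be given. We want δ > 0 with 0 < |x − 3| < δ ⇒ |(9x - 10)/(x - 7) + 17/4| < ϵ.
Combining over a common denominator, (9x - 10)/(x - 7) + 17/4 = [(9x - 10)·(-4) − 17·(x - 7)] / [(-4)·(x - 7)] = -53(x − 3) / ((-4)(x - 7)).
So |(9x - 10)/(x - 7) + 17/4| = 53|x − 3| / (4·|x − 7|).
Restrict δ ≤ 2. Then |x − 3| < 2 gives |x − 7| = |(x − 3) + (-4)| ≥ 4 − 2 = 2.
Hence |(9x - 10)/(x - 7) + 17/4| < 53|x − 3|/(4·2) = (53/8)|x − 3|, which is < ϵ once |x − 3| < (8/53)ϵ.
Take δ = min(2, (8/53)ϵ). Then 0 < |x − 3| < δ forces both bounds, so |(9x - 10)/(x - 7) + 17/4| < ϵ.

δ = min(2, (8/53)ϵ)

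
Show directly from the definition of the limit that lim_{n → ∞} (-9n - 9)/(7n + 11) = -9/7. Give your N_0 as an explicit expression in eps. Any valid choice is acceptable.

N_0 = (36/49)/eps

Suppose eps > 0. For n ≥ 1, |(-9n - 9)/(7n + 11) + 9/7| = |36|/(7(7n + 11)) = 36/(7(7n + 11)).
Since 7n + 11 ≥ 7n for n ≥ 1, this is ≤ 36/(7·7n) = (36/49)/n.
So |(-9n - 9)/(7n + 11) + 9/7| < eps whenever n > (36/49)/eps.
Take N_0 = (36/49)/eps. If n > N_0 then |(-9n - 9)/(7n + 11) + 9/7| ≤ (36/49)/n < eps.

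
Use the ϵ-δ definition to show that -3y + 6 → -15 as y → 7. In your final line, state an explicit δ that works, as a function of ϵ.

δ = ϵ/3

Fix ϵ > 0. We need δ > 0 so that 0 < |y − 7| < δ implies |(-3y + 6) + 15| < ϵ.
|(-3y + 6) + 15| = |-3y + 21| = 3|y − 7|.
Thus it suffices that |y − 7| < ϵ/3.
Take δ = ϵ/3. If 0 < |y − 7| < δ then |(-3y + 6) + 15| = 3|y − 7| < 3·(ϵ/3) = ϵ.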